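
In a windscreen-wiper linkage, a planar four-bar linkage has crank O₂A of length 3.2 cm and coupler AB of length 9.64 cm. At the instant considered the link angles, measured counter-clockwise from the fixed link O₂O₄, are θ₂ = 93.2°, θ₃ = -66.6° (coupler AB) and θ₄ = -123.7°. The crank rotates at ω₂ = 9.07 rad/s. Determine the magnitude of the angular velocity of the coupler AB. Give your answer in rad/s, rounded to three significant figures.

ω₂ = 9.07 rad/s
Differentiating the loop-closure r₂e^{iθ₂}+r₃e^{iθ₃}=r₁+r₄e^{iθ₄} gives r₂ω₂e^{iθ₂}+r₃ω₃e^{iθ₃}=r₄ω₄e^{iθ₄}.
Eliminating the other unknown: ω₃ = r₂ω₂ sin(θ₄−θ₂) / [r₃ sin(θ₃−θ₄)].
Numerator sine = +0.60042; denominator sine = +0.83962.
Result = 0.032·9.07·(+0.60042) / (0.0964·(+0.83962)) = +2.153 rad/s; magnitude 2.153 rad/s.

2.15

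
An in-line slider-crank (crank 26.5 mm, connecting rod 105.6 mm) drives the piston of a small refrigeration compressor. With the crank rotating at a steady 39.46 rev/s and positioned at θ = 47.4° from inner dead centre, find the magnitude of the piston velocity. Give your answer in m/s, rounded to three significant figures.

5.67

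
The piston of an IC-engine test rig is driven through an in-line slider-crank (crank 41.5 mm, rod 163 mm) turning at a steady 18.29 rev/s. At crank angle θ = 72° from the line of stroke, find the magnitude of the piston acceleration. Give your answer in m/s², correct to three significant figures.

ω = 2π·18.3 = 114.9 rad/s
x(θ) = r cosθ + √(L² − r² sin²θ); with ω constant, a = ω²·d²x/dθ².
d²x/dθ² = −r cosθ − r²(cos2θ)/√u − r⁴ sin²2θ/(4u^{3/2}),  u = L² − r² sin²θ = 0.0250112 m².
Substituting r = 0.0415 m, L = 0.163 m, θ = 72°: d²x/dθ² = -0.0040788 m.
a = ω²·d²x/dθ² = (114.9)²·(-0.0040788) = -53.866 m/s²;  |a| = 53.866 m/s².

53.9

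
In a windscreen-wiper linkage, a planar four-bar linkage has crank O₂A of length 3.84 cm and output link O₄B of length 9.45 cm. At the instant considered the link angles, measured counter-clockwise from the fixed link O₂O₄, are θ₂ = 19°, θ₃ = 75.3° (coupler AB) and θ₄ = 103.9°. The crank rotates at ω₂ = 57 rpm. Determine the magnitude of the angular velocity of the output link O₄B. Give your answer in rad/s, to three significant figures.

4.22

ω₂ = 5.969 rad/s (from 57 rpm).
Differentiating the loop-closure r₂e^{iθ₂}+r₃e^{iθ₃}=r₁+r₄e^{iθ₄} gives r₂ω₂e^{iθ₂}+r₃ω₃e^{iθ₃}=r₄ω₄e^{iθ₄}.
Eliminating the other unknown: ω₄ = r₂ω₂ sin(θ₂−θ₃) / [r₄ sin(θ₄−θ₃)].
Numerator sine = -0.83195; denominator sine = +0.47869.
Result = 0.0384·5.969·(-0.83195) / (0.0945·(+0.47869)) = -4.2155 rad/s; magnitude 4.2155 rad/s.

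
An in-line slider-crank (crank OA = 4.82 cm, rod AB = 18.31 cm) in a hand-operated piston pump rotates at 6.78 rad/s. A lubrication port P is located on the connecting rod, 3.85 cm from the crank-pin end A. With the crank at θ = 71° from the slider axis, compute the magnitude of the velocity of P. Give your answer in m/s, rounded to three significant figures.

0.326

ω = 6.78 rad/s.  Crank-pin speed |V_A| = rω = 0.3268 m/s, perpendicular to OA.
Rod angle: sinφ = −(r/L) sinθ ⇒ φ = -14.413°; ω_rod = −rω cosθ/√(L²−r²sin²θ) = -0.59995 rad/s.
V_P = V_A + ω_rod × AP, with AP = 0.0385 m along the rod.
Components: V_Px = −rω sinθ − a·ω_rod·sinφ = -0.31474 m/s;  V_Py = rω cosθ + a·ω_rod·cosφ = +0.084023 m/s.
|V_P| = √(V_Px² + V_Py²) = 0.32576 m/s.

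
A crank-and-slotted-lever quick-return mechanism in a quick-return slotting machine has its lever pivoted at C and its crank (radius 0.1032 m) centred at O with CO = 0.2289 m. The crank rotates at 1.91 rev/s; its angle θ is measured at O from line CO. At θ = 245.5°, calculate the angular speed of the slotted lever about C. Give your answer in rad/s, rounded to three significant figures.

ω = 12 rad/s (from 1.91 rev/s).
Crank pin A relative to C: A = (d + r cosθ, r sinθ); lever angle φ = atan2(r sinθ, d + r cosθ).
Differentiating tanφ: φ̇ = rω(d cosθ + r)/(d² + r² + 2dr cosθ).
d² + r² + 2dr cosθ = |CA|² = 0.0434533 m²;  d cosθ + r = +0.0082767 m.
|ω_lever| = |0.1032·12·+0.0082767| / 0.0434533 = 0.2359 rad/s.

0.236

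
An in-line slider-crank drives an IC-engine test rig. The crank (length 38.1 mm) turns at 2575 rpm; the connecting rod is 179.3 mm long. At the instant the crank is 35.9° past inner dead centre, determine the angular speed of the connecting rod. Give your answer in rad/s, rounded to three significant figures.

ω = 269.7 rad/s (converted from 2575 rpm).
The rod makes angle φ with the slider axis where L sinφ = r sinθ; differentiating, L cosφ·φ̇ = r ω cosθ.
L cosφ = √(L² − r² sin²θ) = 0.1779 m.
|ω_rod| = r ω |cosθ| / √(L² − r² sin²θ) = 0.0381·269.7·0.81004/0.1779 = 46.779 rad/s.

46.8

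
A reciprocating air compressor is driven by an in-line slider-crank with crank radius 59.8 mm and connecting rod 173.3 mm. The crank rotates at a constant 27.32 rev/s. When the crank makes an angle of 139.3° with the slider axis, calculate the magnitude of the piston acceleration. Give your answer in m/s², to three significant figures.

1220

ω = 2π·27.3 = 171.7 rad/s
x(θ) = r cosθ + √(L² − r² sin²θ); with ω constant, a = ω²·d²x/dθ².
d²x/dθ² = −r cosθ − r²(cos2θ)/√u − r⁴ sin²2θ/(4u^{3/2}),  u = L² − r² sin²θ = 0.0285122 m².
Substituting r = 0.0598 m, L = 0.1733 m, θ = 139.3°: d²x/dθ² = +0.04152 m.
a = ω²·d²x/dθ² = (171.7)²·(+0.04152) = +1223.4 m/s²;  |a| = 1223.4 m/s².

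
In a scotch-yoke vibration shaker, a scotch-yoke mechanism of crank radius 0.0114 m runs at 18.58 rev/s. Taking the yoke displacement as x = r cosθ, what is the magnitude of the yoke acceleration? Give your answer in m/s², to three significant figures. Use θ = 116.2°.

68.6

ω = 116.7 rad/s (from 18.58 rev/s).
x = r cosθ ⇒ ẍ = −rω² cosθ (ω constant).
|a| = rω²|cosθ| = 0.0114·(116.7)²·|cos 116.2°| = 68.595 m/s².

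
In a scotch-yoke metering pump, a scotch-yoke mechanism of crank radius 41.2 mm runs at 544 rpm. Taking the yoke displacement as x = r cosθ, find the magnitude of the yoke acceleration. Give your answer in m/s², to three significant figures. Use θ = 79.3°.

ω = 56.97 rad/s (from 544 rpm).
x = r cosθ ⇒ ẍ = −rω² cosθ (ω constant).
|a| = rω²|cosθ| = 0.0412·(56.97)²·|cos 79.3°| = 24.825 m/s².

24.8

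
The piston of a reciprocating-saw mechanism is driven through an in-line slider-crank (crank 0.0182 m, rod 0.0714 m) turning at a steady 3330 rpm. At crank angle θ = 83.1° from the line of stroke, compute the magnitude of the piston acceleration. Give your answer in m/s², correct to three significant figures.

300

ω = 2π·3330/60 = 348.7 rad/s
x(θ) = r cosθ + √(L² − r² sin²θ); with ω constant, a = ω²·d²x/dθ².
d²x/dθ² = −r cosθ − r²(cos2θ)/√u − r⁴ sin²2θ/(4u^{3/2}),  u = L² − r² sin²θ = 0.0047715 m².
Substituting r = 0.0182 m, L = 0.0714 m, θ = 83.1°: d²x/dθ² = +0.0024656 m.
a = ω²·d²x/dθ² = (348.7)²·(+0.0024656) = +299.83 m/s²;  |a| = 299.83 m/s².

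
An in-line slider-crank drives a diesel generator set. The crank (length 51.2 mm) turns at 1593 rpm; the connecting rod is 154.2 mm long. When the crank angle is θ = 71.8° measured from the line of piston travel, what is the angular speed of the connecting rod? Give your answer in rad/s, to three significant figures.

ω = 166.8 rad/s (converted from 1593 rpm).
The rod makes angle φ with the slider axis where L sinφ = r sinθ; differentiating, L cosφ·φ̇ = r ω cosθ.
L cosφ = √(L² − r² sin²θ) = 0.14633 m.
|ω_rod| = r ω |cosθ| / √(L² − r² sin²θ) = 0.0512·166.8·0.31233/0.14633 = 18.231 rad/s.

18.2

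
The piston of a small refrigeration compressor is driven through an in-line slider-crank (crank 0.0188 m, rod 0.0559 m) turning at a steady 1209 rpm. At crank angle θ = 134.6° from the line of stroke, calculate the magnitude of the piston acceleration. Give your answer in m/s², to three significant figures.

ω = 2π·1209/60 = 126.6 rad/s
x(θ) = r cosθ + √(L² − r² sin²θ); with ω constant, a = ω²·d²x/dθ².
d²x/dθ² = −r cosθ − r²(cos2θ)/√u − r⁴ sin²2θ/(4u^{3/2}),  u = L² − r² sin²θ = 0.00294562 m².
Substituting r = 0.0188 m, L = 0.0559 m, θ = 134.6°: d²x/dθ² = +0.013096 m.
a = ω²·d²x/dθ² = (126.6)²·(+0.013096) = +209.92 m/s²;  |a| = 209.92 m/s².

210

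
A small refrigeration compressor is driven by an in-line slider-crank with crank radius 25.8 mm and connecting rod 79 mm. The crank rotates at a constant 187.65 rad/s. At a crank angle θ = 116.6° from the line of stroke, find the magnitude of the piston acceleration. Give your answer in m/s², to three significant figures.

587

ω = 187.7 rad/s
x(θ) = r cosθ + √(L² − r² sin²θ); with ω constant, a = ω²·d²x/dθ².
d²x/dθ² = −r cosθ − r²(cos2θ)/√u − r⁴ sin²2θ/(4u^{3/2}),  u = L² − r² sin²θ = 0.00570881 m².
Substituting r = 0.0258 m, L = 0.079 m, θ = 116.6°: d²x/dθ² = +0.016665 m.
a = ω²·d²x/dθ² = (187.7)²·(+0.016665) = +586.81 m/s²;  |a| = 586.81 m/s².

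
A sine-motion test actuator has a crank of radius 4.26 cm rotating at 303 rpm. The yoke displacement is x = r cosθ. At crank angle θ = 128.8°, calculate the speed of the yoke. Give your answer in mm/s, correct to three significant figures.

ω = 31.73 rad/s (from 303 rpm).
x = r cosθ ⇒ ẋ = −rω sinθ.
|v| = rω|sinθ| = 0.0426·31.73·|sin 128.8°| = 1.0534 m/s = 1053.4 mm/s.

1050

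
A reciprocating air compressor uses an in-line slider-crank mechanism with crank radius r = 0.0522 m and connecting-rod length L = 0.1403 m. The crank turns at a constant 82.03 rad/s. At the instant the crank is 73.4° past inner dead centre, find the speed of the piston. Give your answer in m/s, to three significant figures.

4.57

ω = 82.03 rad/s
For an in-line slider-crank, x = r cosθ + √(L² − r² sin²θ), so v = −rω sinθ·[1 + r cosθ/√(L² − r² sin²θ)].
With r = 0.0522 m, L = 0.1403 m, θ = 73.4°: √(L² − r² sin²θ) = 0.13108 m.
v = −0.0522·82.03·0.95832·[1 + 0.0522·0.28569/0.13108] = -4.5704 m/s.
|v| = 4.5704 m/s.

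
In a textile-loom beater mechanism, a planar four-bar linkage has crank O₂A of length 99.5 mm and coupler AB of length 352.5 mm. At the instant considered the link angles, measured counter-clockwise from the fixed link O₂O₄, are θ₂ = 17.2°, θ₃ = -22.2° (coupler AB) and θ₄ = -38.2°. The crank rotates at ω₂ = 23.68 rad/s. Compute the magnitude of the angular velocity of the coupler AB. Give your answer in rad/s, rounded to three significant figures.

ω₂ = 23.68 rad/s
Differentiating the loop-closure r₂e^{iθ₂}+r₃e^{iθ₃}=r₁+r₄e^{iθ₄} gives r₂ω₂e^{iθ₂}+r₃ω₃e^{iθ₃}=r₄ω₄e^{iθ₄}.
Eliminating the other unknown: ω₃ = r₂ω₂ sin(θ₄−θ₂) / [r₃ sin(θ₃−θ₄)].
Numerator sine = -0.82314; denominator sine = +0.27564.
Result = 0.0995·23.68·(-0.82314) / (0.3525·(+0.27564)) = -19.961 rad/s; magnitude 19.961 rad/s.

20.0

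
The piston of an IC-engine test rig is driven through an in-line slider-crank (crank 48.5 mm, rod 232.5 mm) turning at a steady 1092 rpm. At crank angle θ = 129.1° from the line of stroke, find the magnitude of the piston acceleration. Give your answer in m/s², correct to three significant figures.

426

ω = 2π·1092/60 = 114.4 rad/s
x(θ) = r cosθ + √(L² − r² sin²θ); with ω constant, a = ω²·d²x/dθ².
d²x/dθ² = −r cosθ − r²(cos2θ)/√u − r⁴ sin²2θ/(4u^{3/2}),  u = L² − r² sin²θ = 0.0526396 m².
Substituting r = 0.0485 m, L = 0.2325 m, θ = 129.1°: d²x/dθ² = +0.032575 m.
a = ω²·d²x/dθ² = (114.4)²·(+0.032575) = +425.97 m/s²;  |a| = 425.97 m/s².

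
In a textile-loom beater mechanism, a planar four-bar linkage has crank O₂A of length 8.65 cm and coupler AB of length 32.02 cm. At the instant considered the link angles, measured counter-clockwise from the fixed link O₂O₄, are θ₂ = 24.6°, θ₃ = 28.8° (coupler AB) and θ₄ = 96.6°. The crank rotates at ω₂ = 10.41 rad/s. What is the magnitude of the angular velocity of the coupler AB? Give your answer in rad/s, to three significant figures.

ω₂ = 10.41 rad/s
Differentiating the loop-closure r₂e^{iθ₂}+r₃e^{iθ₃}=r₁+r₄e^{iθ₄} gives r₂ω₂e^{iθ₂}+r₃ω₃e^{iθ₃}=r₄ω₄e^{iθ₄}.
Eliminating the other unknown: ω₃ = r₂ω₂ sin(θ₄−θ₂) / [r₃ sin(θ₃−θ₄)].
Numerator sine = +0.95106; denominator sine = -0.92587.
Result = 0.0865·10.41·(+0.95106) / (0.3202·(-0.92587)) = -2.8887 rad/s; magnitude 2.8887 rad/s.

2.89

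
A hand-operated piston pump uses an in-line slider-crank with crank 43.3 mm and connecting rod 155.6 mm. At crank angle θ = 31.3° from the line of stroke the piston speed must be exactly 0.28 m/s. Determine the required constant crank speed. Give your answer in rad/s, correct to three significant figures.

10.0

For an in-line slider-crank, |v_piston| = rω|sinθ|·[1 + r cosθ/√(L² − r² sin²θ)].
With r = 0.0433 m, L = 0.1556 m, θ = 31.3°: the bracketed kinematic factor |dx/dθ| = 0.027901 m.
ω = v/|dx/dθ| = 0.28/0.027901 = 10.036 rad/s.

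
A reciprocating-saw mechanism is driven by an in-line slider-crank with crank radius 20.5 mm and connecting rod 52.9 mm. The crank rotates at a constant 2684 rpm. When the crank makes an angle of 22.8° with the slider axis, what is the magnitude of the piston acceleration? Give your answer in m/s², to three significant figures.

ω = 2π·2684/60 = 281.1 rad/s
x(θ) = r cosθ + √(L² − r² sin²θ); with ω constant, a = ω²·d²x/dθ².
d²x/dθ² = −r cosθ − r²(cos2θ)/√u − r⁴ sin²2θ/(4u^{3/2}),  u = L² − r² sin²θ = 0.0027353 m².
Substituting r = 0.0205 m, L = 0.0529 m, θ = 22.8°: d²x/dθ² = -0.024678 m.
a = ω²·d²x/dθ² = (281.1)²·(-0.024678) = -1949.5 m/s²;  |a| = 1949.5 m/s².

1950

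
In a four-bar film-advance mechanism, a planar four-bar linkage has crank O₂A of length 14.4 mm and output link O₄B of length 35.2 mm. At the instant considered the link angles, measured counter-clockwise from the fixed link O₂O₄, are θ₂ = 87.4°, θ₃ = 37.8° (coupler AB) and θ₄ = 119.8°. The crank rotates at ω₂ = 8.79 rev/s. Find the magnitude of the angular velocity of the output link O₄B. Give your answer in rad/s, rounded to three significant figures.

ω₂ = 55.23 rad/s (from 8.79 rev/s).
Differentiating the loop-closure r₂e^{iθ₂}+r₃e^{iθ₃}=r₁+r₄e^{iθ₄} gives r₂ω₂e^{iθ₂}+r₃ω₃e^{iθ₃}=r₄ω₄e^{iθ₄}.
Eliminating the other unknown: ω₄ = r₂ω₂ sin(θ₂−θ₃) / [r₄ sin(θ₄−θ₃)].
Numerator sine = +0.76154; denominator sine = +0.99027.
Result = 0.0144·55.23·(+0.76154) / (0.0352·(+0.99027)) = +17.375 rad/s; magnitude 17.375 rad/s.

17.4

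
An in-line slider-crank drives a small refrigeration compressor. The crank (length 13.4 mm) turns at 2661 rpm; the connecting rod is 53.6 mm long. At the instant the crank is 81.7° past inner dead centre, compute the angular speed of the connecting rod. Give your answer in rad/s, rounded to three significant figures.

ω = 278.7 rad/s (converted from 2661 rpm).
The rod makes angle φ with the slider axis where L sinφ = r sinθ; differentiating, L cosφ·φ̇ = r ω cosθ.
L cosφ = √(L² − r² sin²θ) = 0.051934 m.
|ω_rod| = r ω |cosθ| / √(L² − r² sin²θ) = 0.0134·278.7·0.14436/0.051934 = 10.379 rad/s.

10.4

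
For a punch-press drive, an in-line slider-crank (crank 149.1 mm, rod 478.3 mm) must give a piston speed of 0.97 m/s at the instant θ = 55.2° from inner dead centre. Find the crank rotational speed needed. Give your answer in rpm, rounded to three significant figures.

For an in-line slider-crank, |v_piston| = rω|sinθ|·[1 + r cosθ/√(L² − r² sin²θ)].
With r = 0.1491 m, L = 0.4783 m, θ = 55.2°: the bracketed kinematic factor |dx/dθ| = 0.14497 m.
ω = v/|dx/dθ| = 0.97/0.14497 = 6.6912 rad/s.
N = 60ω/(2π) = 63.897 rpm.

63.9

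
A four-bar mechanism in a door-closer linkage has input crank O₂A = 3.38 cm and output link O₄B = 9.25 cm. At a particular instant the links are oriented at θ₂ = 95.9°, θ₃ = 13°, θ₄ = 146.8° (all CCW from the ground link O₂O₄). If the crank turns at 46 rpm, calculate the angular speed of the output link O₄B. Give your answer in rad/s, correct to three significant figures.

ω₂ = 4.817 rad/s (from 46 rpm).
Differentiating the loop-closure r₂e^{iθ₂}+r₃e^{iθ₃}=r₁+r₄e^{iθ₄} gives r₂ω₂e^{iθ₂}+r₃ω₃e^{iθ₃}=r₄ω₄e^{iθ₄}.
Eliminating the other unknown: ω₄ = r₂ω₂ sin(θ₂−θ₃) / [r₄ sin(θ₄−θ₃)].
Numerator sine = +0.99233; denominator sine = +0.72176.
Result = 0.0338·4.817·(+0.99233) / (0.0925·(+0.72176)) = +2.4201 rad/s; magnitude 2.4201 rad/s.

2.42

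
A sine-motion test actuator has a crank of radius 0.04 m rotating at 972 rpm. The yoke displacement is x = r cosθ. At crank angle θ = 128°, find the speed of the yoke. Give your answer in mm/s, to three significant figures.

ω = 101.8 rad/s (from 972 rpm).
x = r cosθ ⇒ ẋ = −rω sinθ.
|v| = rω|sinθ| = 0.04·101.8·|sin 128°| = 3.2084 m/s = 3208.4 mm/s.

3210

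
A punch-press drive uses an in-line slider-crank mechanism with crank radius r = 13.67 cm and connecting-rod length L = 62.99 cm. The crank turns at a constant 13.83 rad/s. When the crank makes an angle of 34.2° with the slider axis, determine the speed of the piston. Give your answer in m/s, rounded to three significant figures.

ω = 13.83 rad/s
For an in-line slider-crank, x = r cosθ + √(L² − r² sin²θ), so v = −rω sinθ·[1 + r cosθ/√(L² − r² sin²θ)].
With r = 0.1367 m, L = 0.6299 m, θ = 34.2°: √(L² − r² sin²θ) = 0.6252 m.
v = −0.1367·13.83·0.56208·[1 + 0.1367·0.82708/0.6252] = -1.2548 m/s.
|v| = 1.2548 m/s.

1.25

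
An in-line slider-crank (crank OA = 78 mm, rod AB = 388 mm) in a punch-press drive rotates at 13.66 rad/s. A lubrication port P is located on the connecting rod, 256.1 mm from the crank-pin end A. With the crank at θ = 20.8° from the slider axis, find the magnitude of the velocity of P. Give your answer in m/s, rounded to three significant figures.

0.544

ω = 13.66 rad/s.  Crank-pin speed |V_A| = rω = 1.0655 m/s, perpendicular to OA.
Rod angle: sinφ = −(r/L) sinθ ⇒ φ = -4.094°; ω_rod = −rω cosθ/√(L²−r²sin²θ) = -2.5737 rad/s.
V_P = V_A + ω_rod × AP, with AP = 0.2561 m along the rod.
Components: V_Px = −rω sinθ − a·ω_rod·sinφ = -0.42541 m/s;  V_Py = rω cosθ + a·ω_rod·cosφ = +0.3386 m/s.
|V_P| = √(V_Px² + V_Py²) = 0.54372 m/s.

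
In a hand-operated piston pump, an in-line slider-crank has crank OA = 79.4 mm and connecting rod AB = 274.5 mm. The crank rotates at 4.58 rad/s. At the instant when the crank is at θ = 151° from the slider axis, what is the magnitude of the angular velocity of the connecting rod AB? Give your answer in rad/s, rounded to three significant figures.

ω = 4.58 rad/s
The rod makes angle φ with the slider axis where L sinφ = r sinθ; differentiating, L cosφ·φ̇ = r ω cosθ.
L cosφ = √(L² − r² sin²θ) = 0.27179 m.
|ω_rod| = r ω |cosθ| / √(L² − r² sin²θ) = 0.0794·4.58·0.87462/0.27179 = 1.1702 rad/s.

1.17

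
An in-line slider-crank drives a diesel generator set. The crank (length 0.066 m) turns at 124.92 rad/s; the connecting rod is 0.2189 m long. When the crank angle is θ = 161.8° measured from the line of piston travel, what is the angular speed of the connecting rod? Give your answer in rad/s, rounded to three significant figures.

35.9

ω = 124.9 rad/s
The rod makes angle φ with the slider axis where L sinφ = r sinθ; differentiating, L cosφ·φ̇ = r ω cosθ.
L cosφ = √(L² − r² sin²θ) = 0.21793 m.
|ω_rod| = r ω |cosθ| / √(L² − r² sin²θ) = 0.066·124.9·0.94997/0.21793 = 35.94 rad/s.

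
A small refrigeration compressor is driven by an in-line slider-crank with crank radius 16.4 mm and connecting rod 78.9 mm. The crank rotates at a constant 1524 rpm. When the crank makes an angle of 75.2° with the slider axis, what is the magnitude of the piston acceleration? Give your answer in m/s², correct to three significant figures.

ω = 2π·1524/60 = 159.6 rad/s
x(θ) = r cosθ + √(L² − r² sin²θ); with ω constant, a = ω²·d²x/dθ².
d²x/dθ² = −r cosθ − r²(cos2θ)/√u − r⁴ sin²2θ/(4u^{3/2}),  u = L² − r² sin²θ = 0.0059738 m².
Substituting r = 0.0164 m, L = 0.0789 m, θ = 75.2°: d²x/dθ² = -0.0011731 m.
a = ω²·d²x/dθ² = (159.6)²·(-0.0011731) = -29.88 m/s²;  |a| = 29.88 m/s².

29.9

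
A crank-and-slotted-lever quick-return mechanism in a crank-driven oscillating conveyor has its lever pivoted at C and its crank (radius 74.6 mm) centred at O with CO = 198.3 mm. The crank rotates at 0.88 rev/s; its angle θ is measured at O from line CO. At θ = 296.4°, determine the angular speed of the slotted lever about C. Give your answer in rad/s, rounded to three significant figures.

1.16

ω = 5.529 rad/s (from 0.88 rev/s).
Crank pin A relative to C: A = (d + r cosθ, r sinθ); lever angle φ = atan2(r sinθ, d + r cosθ).
Differentiating tanφ: φ̇ = rω(d cosθ + r)/(d² + r² + 2dr cosθ).
d² + r² + 2dr cosθ = |CA|² = 0.0580432 m²;  d cosθ + r = +0.16277 m.
|ω_lever| = |0.0746·5.529·+0.16277| / 0.0580432 = 1.1567 rad/s.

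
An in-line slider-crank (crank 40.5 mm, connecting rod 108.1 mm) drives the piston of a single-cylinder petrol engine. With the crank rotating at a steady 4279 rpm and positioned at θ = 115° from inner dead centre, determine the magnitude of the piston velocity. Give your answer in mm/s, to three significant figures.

ω = 2π·4279/60 = 448.1 rad/s
For an in-line slider-crank, x = r cosθ + √(L² − r² sin²θ), so v = −rω sinθ·[1 + r cosθ/√(L² − r² sin²θ)].
With r = 0.0405 m, L = 0.1081 m, θ = 115°: √(L² − r² sin²θ) = 0.10168 m.
v = −0.0405·448.1·0.90631·[1 + 0.0405·-0.42262/0.10168] = -13.679 m/s.
|v| = 13.679 m/s = 13679 mm/s.

13700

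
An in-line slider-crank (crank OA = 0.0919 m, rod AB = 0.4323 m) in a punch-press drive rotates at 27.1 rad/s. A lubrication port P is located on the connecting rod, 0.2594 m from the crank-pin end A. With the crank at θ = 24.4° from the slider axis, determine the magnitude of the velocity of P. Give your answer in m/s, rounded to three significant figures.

1.46

ω = 27.1 rad/s.  Crank-pin speed |V_A| = rω = 2.4905 m/s, perpendicular to OA.
Rod angle: sinφ = −(r/L) sinθ ⇒ φ = -5.038°; ω_rod = −rω cosθ/√(L²−r²sin²θ) = -5.2668 rad/s.
V_P = V_A + ω_rod × AP, with AP = 0.2594 m along the rod.
Components: V_Px = −rω sinθ − a·ω_rod·sinφ = -1.1488 m/s;  V_Py = rω cosθ + a·ω_rod·cosφ = +0.90711 m/s.
|V_P| = √(V_Px² + V_Py²) = 1.4638 m/s.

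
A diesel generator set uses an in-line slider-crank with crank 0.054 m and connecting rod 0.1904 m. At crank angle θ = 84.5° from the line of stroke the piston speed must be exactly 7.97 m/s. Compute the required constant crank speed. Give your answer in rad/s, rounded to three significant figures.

144

For an in-line slider-crank, |v_piston| = rω|sinθ|·[1 + r cosθ/√(L² − r² sin²θ)].
With r = 0.054 m, L = 0.1904 m, θ = 84.5°: the bracketed kinematic factor |dx/dθ| = 0.055274 m.
ω = v/|dx/dθ| = 7.97/0.055274 = 144.19 rad/s.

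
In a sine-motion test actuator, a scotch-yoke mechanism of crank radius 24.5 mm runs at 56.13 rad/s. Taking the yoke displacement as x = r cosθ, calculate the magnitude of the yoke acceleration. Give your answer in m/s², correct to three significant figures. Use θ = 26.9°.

68.8

ω = 56.13 rad/s
x = r cosθ ⇒ ẍ = −rω² cosθ (ω constant).
|a| = rω²|cosθ| = 0.0245·(56.13)²·|cos 26.9°| = 68.837 m/s².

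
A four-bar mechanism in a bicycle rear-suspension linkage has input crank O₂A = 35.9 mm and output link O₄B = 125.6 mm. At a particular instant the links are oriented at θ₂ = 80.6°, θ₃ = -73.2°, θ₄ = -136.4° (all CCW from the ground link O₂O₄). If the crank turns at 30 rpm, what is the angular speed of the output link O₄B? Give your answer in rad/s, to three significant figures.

0.444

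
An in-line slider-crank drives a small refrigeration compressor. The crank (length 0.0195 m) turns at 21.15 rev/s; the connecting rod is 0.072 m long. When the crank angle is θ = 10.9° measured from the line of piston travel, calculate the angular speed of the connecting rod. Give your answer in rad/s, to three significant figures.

35.4

ω = 132.9 rad/s (converted from 21.15 rev/s).
The rod makes angle φ with the slider axis where L sinφ = r sinθ; differentiating, L cosφ·φ̇ = r ω cosθ.
L cosφ = √(L² − r² sin²θ) = 0.071906 m.
|ω_rod| = r ω |cosθ| / √(L² − r² sin²θ) = 0.0195·132.9·0.98196/0.071906 = 35.388 rad/s.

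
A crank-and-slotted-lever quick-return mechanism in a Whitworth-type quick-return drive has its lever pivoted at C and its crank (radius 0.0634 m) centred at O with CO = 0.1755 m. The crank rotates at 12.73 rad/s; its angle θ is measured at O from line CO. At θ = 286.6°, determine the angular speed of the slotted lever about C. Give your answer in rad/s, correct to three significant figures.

ω = 12.73 rad/s
Crank pin A relative to C: A = (d + r cosθ, r sinθ); lever angle φ = atan2(r sinθ, d + r cosθ).
Differentiating tanφ: φ̇ = rω(d cosθ + r)/(d² + r² + 2dr cosθ).
d² + r² + 2dr cosθ = |CA|² = 0.0411773 m²;  d cosθ + r = +0.11354 m.
|ω_lever| = |0.0634·12.73·+0.11354| / 0.0411773 = 2.2254 rad/s.

2.23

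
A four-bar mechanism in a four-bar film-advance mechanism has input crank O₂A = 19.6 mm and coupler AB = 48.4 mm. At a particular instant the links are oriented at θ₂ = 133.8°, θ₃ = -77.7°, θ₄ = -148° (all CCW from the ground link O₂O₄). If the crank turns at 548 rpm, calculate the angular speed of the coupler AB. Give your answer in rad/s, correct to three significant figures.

24.2

ω₂ = 57.39 rad/s (from 548 rpm).
Differentiating the loop-closure r₂e^{iθ₂}+r₃e^{iθ₃}=r₁+r₄e^{iθ₄} gives r₂ω₂e^{iθ₂}+r₃ω₃e^{iθ₃}=r₄ω₄e^{iθ₄}.
Eliminating the other unknown: ω₃ = r₂ω₂ sin(θ₄−θ₂) / [r₃ sin(θ₃−θ₄)].
Numerator sine = +0.97887; denominator sine = +0.94147.
Result = 0.0196·57.39·(+0.97887) / (0.0484·(+0.94147)) = +24.162 rad/s; magnitude 24.162 rad/s.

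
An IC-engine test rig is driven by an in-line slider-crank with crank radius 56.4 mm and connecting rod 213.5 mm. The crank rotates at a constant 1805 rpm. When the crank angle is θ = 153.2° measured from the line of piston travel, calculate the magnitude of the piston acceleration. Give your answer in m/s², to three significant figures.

1470

ω = 2π·1805/60 = 189 rad/s
x(θ) = r cosθ + √(L² − r² sin²θ); with ω constant, a = ω²·d²x/dθ².
d²x/dθ² = −r cosθ − r²(cos2θ)/√u − r⁴ sin²2θ/(4u^{3/2}),  u = L² − r² sin²θ = 0.0449356 m².
Substituting r = 0.0564 m, L = 0.2135 m, θ = 153.2°: d²x/dθ² = +0.041265 m.
a = ω²·d²x/dθ² = (189)²·(+0.041265) = +1474.3 m/s²;  |a| = 1474.3 m/s².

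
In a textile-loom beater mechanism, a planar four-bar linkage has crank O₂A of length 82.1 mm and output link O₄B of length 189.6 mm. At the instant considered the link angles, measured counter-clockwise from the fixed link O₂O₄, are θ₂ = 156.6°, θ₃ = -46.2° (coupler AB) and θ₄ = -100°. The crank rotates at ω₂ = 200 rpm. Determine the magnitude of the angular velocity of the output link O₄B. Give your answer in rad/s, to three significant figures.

4.36

ω₂ = 20.94 rad/s (from 200 rpm).
Differentiating the loop-closure r₂e^{iθ₂}+r₃e^{iθ₃}=r₁+r₄e^{iθ₄} gives r₂ω₂e^{iθ₂}+r₃ω₃e^{iθ₃}=r₄ω₄e^{iθ₄}.
Eliminating the other unknown: ω₄ = r₂ω₂ sin(θ₂−θ₃) / [r₄ sin(θ₄−θ₃)].
Numerator sine = -0.38752; denominator sine = -0.80696.
Result = 0.0821·20.94·(-0.38752) / (0.1896·(-0.80696)) = +4.3551 rad/s; magnitude 4.3551 rad/s.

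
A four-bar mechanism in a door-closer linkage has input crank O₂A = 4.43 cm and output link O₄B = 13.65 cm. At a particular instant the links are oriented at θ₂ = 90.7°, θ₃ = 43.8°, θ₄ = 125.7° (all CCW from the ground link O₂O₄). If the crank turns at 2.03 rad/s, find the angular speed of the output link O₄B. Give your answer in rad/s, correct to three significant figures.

0.486

ω₂ = 2.03 rad/s
Differentiating the loop-closure r₂e^{iθ₂}+r₃e^{iθ₃}=r₁+r₄e^{iθ₄} gives r₂ω₂e^{iθ₂}+r₃ω₃e^{iθ₃}=r₄ω₄e^{iθ₄}.
Eliminating the other unknown: ω₄ = r₂ω₂ sin(θ₂−θ₃) / [r₄ sin(θ₄−θ₃)].
Numerator sine = +0.73016; denominator sine = +0.99002.
Result = 0.0443·2.03·(+0.73016) / (0.1365·(+0.99002)) = +0.48589 rad/s; magnitude 0.48589 rad/s.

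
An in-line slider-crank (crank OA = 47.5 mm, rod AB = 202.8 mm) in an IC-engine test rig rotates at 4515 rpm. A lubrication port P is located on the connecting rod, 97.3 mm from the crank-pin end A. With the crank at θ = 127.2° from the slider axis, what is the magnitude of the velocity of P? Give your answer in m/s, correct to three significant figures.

18.1

ω = 472.8 rad/s.  Crank-pin speed |V_A| = rω = 22.458 m/s, perpendicular to OA.
Rod angle: sinφ = −(r/L) sinθ ⇒ φ = -10.752°; ω_rod = −rω cosθ/√(L²−r²sin²θ) = +68.151 rad/s.
V_P = V_A + ω_rod × AP, with AP = 0.0973 m along the rod.
Components: V_Px = −rω sinθ − a·ω_rod·sinφ = -16.652 m/s;  V_Py = rω cosθ + a·ω_rod·cosφ = -7.0637 m/s.
|V_P| = √(V_Px² + V_Py²) = 18.088 m/s.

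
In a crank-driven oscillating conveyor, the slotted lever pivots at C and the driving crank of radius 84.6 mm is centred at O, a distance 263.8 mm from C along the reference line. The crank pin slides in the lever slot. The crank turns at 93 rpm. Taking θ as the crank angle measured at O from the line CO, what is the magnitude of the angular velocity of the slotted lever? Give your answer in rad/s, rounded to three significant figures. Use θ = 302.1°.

1.84

ω = 9.739 rad/s (from 93 rpm).
Crank pin A relative to C: A = (d + r cosθ, r sinθ); lever angle φ = atan2(r sinθ, d + r cosθ).
Differentiating tanφ: φ̇ = rω(d cosθ + r)/(d² + r² + 2dr cosθ).
d² + r² + 2dr cosθ = |CA|² = 0.100467 m²;  d cosθ + r = +0.22478 m.
|ω_lever| = |0.0846·9.739·+0.22478| / 0.100467 = 1.8434 rad/s.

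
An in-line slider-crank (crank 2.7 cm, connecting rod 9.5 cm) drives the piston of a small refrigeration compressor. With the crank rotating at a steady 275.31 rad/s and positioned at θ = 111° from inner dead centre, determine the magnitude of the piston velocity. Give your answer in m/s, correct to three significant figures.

6.21

ω = 275.3 rad/s
For an in-line slider-crank, x = r cosθ + √(L² − r² sin²θ), so v = −rω sinθ·[1 + r cosθ/√(L² − r² sin²θ)].
With r = 0.027 m, L = 0.095 m, θ = 111°: √(L² − r² sin²θ) = 0.091595 m.
v = −0.027·275.3·0.93358·[1 + 0.027·-0.35837/0.091595] = -6.2066 m/s.
|v| = 6.2066 m/s.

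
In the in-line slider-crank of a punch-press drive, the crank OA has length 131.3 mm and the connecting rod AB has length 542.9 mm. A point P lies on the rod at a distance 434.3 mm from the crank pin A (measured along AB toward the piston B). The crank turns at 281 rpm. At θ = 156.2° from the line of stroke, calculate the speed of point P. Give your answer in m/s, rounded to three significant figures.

1.46

ω = 29.43 rad/s.  Crank-pin speed |V_A| = rω = 3.8637 m/s, perpendicular to OA.
Rod angle: sinφ = −(r/L) sinθ ⇒ φ = -5.601°; ω_rod = −rω cosθ/√(L²−r²sin²θ) = +6.5427 rad/s.
V_P = V_A + ω_rod × AP, with AP = 0.4343 m along the rod.
Components: V_Px = −rω sinθ − a·ω_rod·sinφ = -1.2818 m/s;  V_Py = rω cosθ + a·ω_rod·cosφ = -0.70715 m/s.
|V_P| = √(V_Px² + V_Py²) = 1.464 m/s.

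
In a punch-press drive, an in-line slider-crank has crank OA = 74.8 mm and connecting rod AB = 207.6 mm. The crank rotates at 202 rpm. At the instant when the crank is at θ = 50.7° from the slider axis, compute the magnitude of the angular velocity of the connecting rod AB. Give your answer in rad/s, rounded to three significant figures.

5.03

ω = 21.15 rad/s (converted from 202 rpm).
The rod makes angle φ with the slider axis where L sinφ = r sinθ; differentiating, L cosφ·φ̇ = r ω cosθ.
L cosφ = √(L² − r² sin²θ) = 0.19937 m.
|ω_rod| = r ω |cosθ| / √(L² − r² sin²θ) = 0.0748·21.15·0.63338/0.19937 = 5.0268 rad/s.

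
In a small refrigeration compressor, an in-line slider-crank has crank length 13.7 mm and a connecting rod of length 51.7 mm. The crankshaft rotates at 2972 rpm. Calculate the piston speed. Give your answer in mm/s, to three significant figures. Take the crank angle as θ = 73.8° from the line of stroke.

4410

ω = 2π·2972/60 = 311.2 rad/s
For an in-line slider-crank, x = r cosθ + √(L² − r² sin²θ), so v = −rω sinθ·[1 + r cosθ/√(L² − r² sin²θ)].
With r = 0.0137 m, L = 0.0517 m, θ = 73.8°: √(L² − r² sin²θ) = 0.049998 m.
v = −0.0137·311.2·0.96029·[1 + 0.0137·0.27899/0.049998] = -4.4075 m/s.
|v| = 4.4075 m/s = 4407.5 mm/s.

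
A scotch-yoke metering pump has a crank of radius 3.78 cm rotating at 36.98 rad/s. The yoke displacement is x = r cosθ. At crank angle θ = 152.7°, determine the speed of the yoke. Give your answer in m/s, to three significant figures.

0.641

ω = 36.98 rad/s
x = r cosθ ⇒ ẋ = −rω sinθ.
|v| = rω|sinθ| = 0.0378·36.98·|sin 152.7°| = 0.64112 m/s.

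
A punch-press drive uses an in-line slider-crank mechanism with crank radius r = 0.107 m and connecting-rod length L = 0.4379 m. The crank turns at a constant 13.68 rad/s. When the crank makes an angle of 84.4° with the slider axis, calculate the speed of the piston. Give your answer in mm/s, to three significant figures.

ω = 13.68 rad/s
For an in-line slider-crank, x = r cosθ + √(L² − r² sin²θ), so v = −rω sinθ·[1 + r cosθ/√(L² − r² sin²θ)].
With r = 0.107 m, L = 0.4379 m, θ = 84.4°: √(L² − r² sin²θ) = 0.42475 m.
v = −0.107·13.68·0.99523·[1 + 0.107·0.09758/0.42475] = -1.4926 m/s.
|v| = 1.4926 m/s = 1492.6 mm/s.

1490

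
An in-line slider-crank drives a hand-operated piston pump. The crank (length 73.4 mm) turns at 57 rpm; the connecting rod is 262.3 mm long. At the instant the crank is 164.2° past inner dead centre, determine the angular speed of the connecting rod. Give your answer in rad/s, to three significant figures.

ω = 5.969 rad/s (converted from 57 rpm).
The rod makes angle φ with the slider axis where L sinφ = r sinθ; differentiating, L cosφ·φ̇ = r ω cosθ.
L cosφ = √(L² − r² sin²θ) = 0.26154 m.
|ω_rod| = r ω |cosθ| / √(L² − r² sin²θ) = 0.0734·5.969·0.96222/0.26154 = 1.6119 rad/s.

1.61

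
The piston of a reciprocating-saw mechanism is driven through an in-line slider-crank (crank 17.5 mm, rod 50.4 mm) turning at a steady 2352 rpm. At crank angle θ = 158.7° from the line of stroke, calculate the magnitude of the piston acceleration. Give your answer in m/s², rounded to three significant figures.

710

ω = 2π·2352/60 = 246.3 rad/s
x(θ) = r cosθ + √(L² − r² sin²θ); with ω constant, a = ω²·d²x/dθ².
d²x/dθ² = −r cosθ − r²(cos2θ)/√u − r⁴ sin²2θ/(4u^{3/2}),  u = L² − r² sin²θ = 0.00249975 m².
Substituting r = 0.0175 m, L = 0.0504 m, θ = 158.7°: d²x/dθ² = +0.01171 m.
a = ω²·d²x/dθ² = (246.3)²·(+0.01171) = +710.37 m/s²;  |a| = 710.37 m/s².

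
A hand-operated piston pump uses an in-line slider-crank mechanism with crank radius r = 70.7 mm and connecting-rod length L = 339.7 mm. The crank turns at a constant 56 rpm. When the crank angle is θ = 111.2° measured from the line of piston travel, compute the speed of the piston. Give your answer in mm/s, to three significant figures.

357

ω = 2π·56/60 = 5.864 rad/s
For an in-line slider-crank, x = r cosθ + √(L² − r² sin²θ), so v = −rω sinθ·[1 + r cosθ/√(L² − r² sin²θ)].
With r = 0.0707 m, L = 0.3397 m, θ = 111.2°: √(L² − r² sin²θ) = 0.33324 m.
v = −0.0707·5.864·0.93232·[1 + 0.0707·-0.36162/0.33324] = -0.35689 m/s.
|v| = 0.35689 m/s = 356.89 mm/s.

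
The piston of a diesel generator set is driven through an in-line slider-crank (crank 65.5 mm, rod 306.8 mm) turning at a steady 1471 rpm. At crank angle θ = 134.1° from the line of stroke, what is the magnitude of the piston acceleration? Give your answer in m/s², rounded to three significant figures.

1090

ω = 2π·1471/60 = 154 rad/s
x(θ) = r cosθ + √(L² − r² sin²θ); with ω constant, a = ω²·d²x/dθ².
d²x/dθ² = −r cosθ − r²(cos2θ)/√u − r⁴ sin²2θ/(4u^{3/2}),  u = L² − r² sin²θ = 0.0919137 m².
Substituting r = 0.0655 m, L = 0.3068 m, θ = 134.1°: d²x/dθ² = +0.045862 m.
a = ω²·d²x/dθ² = (154)²·(+0.045862) = +1088.3 m/s²;  |a| = 1088.3 m/s².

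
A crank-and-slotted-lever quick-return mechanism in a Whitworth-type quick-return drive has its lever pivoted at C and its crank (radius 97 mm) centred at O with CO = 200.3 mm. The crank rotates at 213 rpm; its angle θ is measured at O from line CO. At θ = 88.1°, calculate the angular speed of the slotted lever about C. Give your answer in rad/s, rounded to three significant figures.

ω = 22.31 rad/s (from 213 rpm).
Crank pin A relative to C: A = (d + r cosθ, r sinθ); lever angle φ = atan2(r sinθ, d + r cosθ).
Differentiating tanφ: φ̇ = rω(d cosθ + r)/(d² + r² + 2dr cosθ).
d² + r² + 2dr cosθ = |CA|² = 0.0508174 m²;  d cosθ + r = +0.10364 m.
|ω_lever| = |0.097·22.31·+0.10364| / 0.0508174 = 4.4126 rad/s.

4.41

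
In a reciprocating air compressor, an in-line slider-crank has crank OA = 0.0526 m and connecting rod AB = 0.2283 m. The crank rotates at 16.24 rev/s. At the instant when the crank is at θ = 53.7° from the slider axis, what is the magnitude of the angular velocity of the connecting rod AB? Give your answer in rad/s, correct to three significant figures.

14.2

ω = 102 rad/s (converted from 16.24 rev/s).
The rod makes angle φ with the slider axis where L sinφ = r sinθ; differentiating, L cosφ·φ̇ = r ω cosθ.
L cosφ = √(L² − r² sin²θ) = 0.22433 m.
|ω_rod| = r ω |cosθ| / √(L² − r² sin²θ) = 0.0526·102·0.59201/0.22433 = 14.164 rad/s.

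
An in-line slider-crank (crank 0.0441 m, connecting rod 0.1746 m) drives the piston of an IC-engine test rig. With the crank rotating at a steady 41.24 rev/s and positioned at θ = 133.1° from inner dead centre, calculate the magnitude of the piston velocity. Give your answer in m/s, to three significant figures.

6.88

ω = 2π·41.2 = 259.1 rad/s
For an in-line slider-crank, x = r cosθ + √(L² − r² sin²θ), so v = −rω sinθ·[1 + r cosθ/√(L² − r² sin²θ)].
With r = 0.0441 m, L = 0.1746 m, θ = 133.1°: √(L² − r² sin²θ) = 0.17161 m.
v = −0.0441·259.1·0.73016·[1 + 0.0441·-0.68327/0.17161] = -6.8786 m/s.
|v| = 6.8786 m/s.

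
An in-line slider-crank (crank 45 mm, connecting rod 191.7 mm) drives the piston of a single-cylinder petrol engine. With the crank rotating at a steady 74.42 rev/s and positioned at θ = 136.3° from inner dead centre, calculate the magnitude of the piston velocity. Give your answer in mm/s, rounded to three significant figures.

12000

ω = 2π·74.4 = 467.6 rad/s
For an in-line slider-crank, x = r cosθ + √(L² − r² sin²θ), so v = −rω sinθ·[1 + r cosθ/√(L² − r² sin²θ)].
With r = 0.045 m, L = 0.1917 m, θ = 136.3°: √(L² − r² sin²θ) = 0.18916 m.
v = −0.045·467.6·0.69088·[1 + 0.045·-0.72297/0.18916] = -12.037 m/s.
|v| = 12.037 m/s = 12037 mm/s.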